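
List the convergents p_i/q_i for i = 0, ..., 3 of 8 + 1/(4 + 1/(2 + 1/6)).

8/1, 33/4, 74/9, 477/58

Using the convergent recurrence p_i = a_i*p_{i-1} + p_{i-2}, q_i = a_i*q_{i-1} + q_{i-2} with p_{-2}=0, p_{-1}=1, q_{-2}=1, q_{-1}=0:
  i=0: a_0=8, p_0 = 8*1 + 0 = 8, q_0 = 8*0 + 1 = 1.
  i=1: a_1=4, p_1 = 4*8 + 1 = 33, q_1 = 4*1 + 0 = 4.
  i=2: a_2=2, p_2 = 2*33 + 8 = 74, q_2 = 2*4 + 1 = 9.
  i=3: a_3=6, p_3 = 6*74 + 33 = 477, q_3 = 6*9 + 4 = 58.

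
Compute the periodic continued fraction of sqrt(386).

Write x_i = (sqrt(386) + m_i)/d_i with (m_0, d_0) = (0, 1). a_0 = floor(sqrt(386)) = 19, since 19^2 = 361 <= 386 < 400 = 20^2.
Iterate m_{i+1} = d_i*a_i - m_i, d_{i+1} = (386 - m_{i+1}^2)/d_i, a_{i+1} = floor((a_0 + m_{i+1})/d_{i+1}):
  m_1 = 1*19 - 0 = 19, d_1 = (386 - 19^2)/1 = 25/1 = 25, a_1 = floor((19 + 19)/25) = 1.
  m_2 = 25*1 - 19 = 6, d_2 = (386 - 6^2)/25 = 350/25 = 14, a_2 = floor((19 + 6)/14) = 1.
  m_3 = 14*1 - 6 = 8, d_3 = (386 - 8^2)/14 = 322/14 = 23, a_3 = floor((19 + 8)/23) = 1.
  m_4 = 23*1 - 8 = 15, d_4 = (386 - 15^2)/23 = 161/23 = 7, a_4 = floor((19 + 15)/7) = 4.
  m_5 = 7*4 - 15 = 13, d_5 = (386 - 13^2)/7 = 217/7 = 31, a_5 = floor((19 + 13)/31) = 1.
  m_6 = 31*1 - 13 = 18, d_6 = (386 - 18^2)/31 = 62/31 = 2, a_6 = floor((19 + 18)/2) = 18.
  m_7 = 2*18 - 18 = 18, d_7 = (386 - 18^2)/2 = 62/2 = 31, a_7 = floor((19 + 18)/31) = 1.
  m_8 = 31*1 - 18 = 13, d_8 = (386 - 13^2)/31 = 217/31 = 7, a_8 = floor((19 + 13)/7) = 4.
  m_9 = 7*4 - 13 = 15, d_9 = (386 - 15^2)/7 = 161/7 = 23, a_9 = floor((19 + 15)/23) = 1.
  m_10 = 23*1 - 15 = 8, d_10 = (386 - 8^2)/23 = 322/23 = 14, a_10 = floor((19 + 8)/14) = 1.
  m_11 = 14*1 - 8 = 6, d_11 = (386 - 6^2)/14 = 350/14 = 25, a_11 = floor((19 + 6)/25) = 1.
  m_12 = 25*1 - 6 = 19, d_12 = (386 - 19^2)/25 = 25/25 = 1, a_12 = floor((19 + 19)/1) = 38.
  m_13 = 1*38 - 19 = 19, d_13 = (386 - 19^2)/1 = 25/1 = 25: (m_13, d_13) = (m_1, d_1) = (19, 25), so from here the quotients repeat a_1, ..., a_12; the period length is 12.
Hence the expansion of sqrt(386) is a_0 = 19 followed by the repeating block 1, 1, 1, 4, 1, 18, 1, 4, 1, 1, 1, 38 (period 12).

[19; (1, 1, 1, 4, 1, 18, 1, 4, 1, 1, 1, 38)]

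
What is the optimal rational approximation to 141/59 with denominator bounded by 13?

31/13

Expand x = 141/59 as a continued fraction with the Euclidean algorithm:
  141 = 2*59 + 23, so a_0 = 2.
  59 = 2*23 + 13, so a_1 = 2.
  23 = 1*13 + 10, so a_2 = 1.
  13 = 1*10 + 3, so a_3 = 1.
  10 = 3*3 + 1, so a_4 = 3.
  3 = 3*1 + 0, so a_5 = 3.
so x = [2; 2, 1, 1, 3, 3].
Convergents (p_i = a_i*p_{i-1} + p_{i-2}, q_i = a_i*q_{i-1} + q_{i-2} with p_{-2}=0, p_{-1}=1, q_{-2}=1, q_{-1}=0), until the denominator exceeds 13:
  i=0: a_0=2, p_0 = 2*1 + 0 = 2, q_0 = 2*0 + 1 = 1.
  i=1: a_1=2, p_1 = 2*2 + 1 = 5, q_1 = 2*1 + 0 = 2.
  i=2: a_2=1, p_2 = 1*5 + 2 = 7, q_2 = 1*2 + 1 = 3.
  i=3: a_3=1, p_3 = 1*7 + 5 = 12, q_3 = 1*3 + 2 = 5.
  i=4: a_4=3, p_4 = 3*12 + 7 = 43, q_4 = 3*5 + 3 = 18.
q_4 = 18 > 13, so the last convergent with denominator <= 13 is p_3/q_3 = 12/5.
The closest fraction with denominator <= 13 is either p_3/q_3 or the intermediate fraction (k*p_3 + p_2)/(k*q_3 + q_2) with the largest k >= 1 whose denominator stays <= 13; these approach x as k grows, and every other convergent or intermediate fraction in range is farther away.
Largest k: floor((13 - q_2)/q_3) = floor((13 - 3)/5) = 2.
That gives (2*12 + 7)/(2*5 + 3) = 31/13.
Compare the errors: |x - 12/5| = |141*5 - 12*59|/(59*5) = 3/295, and |x - 31/13| = |141*13 - 31*59|/(59*13) = 4/767.
Cross-multiplying, 4*295 = 1180 < 2301 = 3*767, so 4/767 is smaller: the intermediate fraction 31/13 is closer to x than 12/5.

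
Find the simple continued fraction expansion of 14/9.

Run the Euclidean algorithm on 14 and 9; the successive quotients are the partial quotients a_0, a_1, ... (each step inverts the fractional part left over by the previous one):
  14 = 1*9 + 5, so a_0 = 1.
  9 = 1*5 + 4, so a_1 = 1.
  5 = 1*4 + 1, so a_2 = 1.
  4 = 4*1 + 0, so a_3 = 4.
The remainder reaches 0 after 4 divisions, so the expansion has 4 partial quotients, read off in order.

[1; 1, 1, 4]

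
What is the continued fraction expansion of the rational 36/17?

Run the Euclidean algorithm on 36 and 17; the successive quotients are the partial quotients a_0, a_1, ... (each step inverts the fractional part left over by the previous one):
  36 = 2*17 + 2, so a_0 = 2.
  17 = 8*2 + 1, so a_1 = 8.
  2 = 2*1 + 0, so a_2 = 2.
The remainder reaches 0 after 3 divisions, so the expansion has 3 partial quotients, read off in order.

[2; 8, 2]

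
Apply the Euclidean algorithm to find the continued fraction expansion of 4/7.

[0; 1, 1, 3]

Run the Euclidean algorithm on 4 and 7; the successive quotients are the partial quotients a_0, a_1, ... (each step inverts the fractional part left over by the previous one):
  4 = 0*7 + 4, so a_0 = 0.
  7 = 1*4 + 3, so a_1 = 1.
  4 = 1*3 + 1, so a_2 = 1.
  3 = 3*1 + 0, so a_3 = 3.
The remainder reaches 0 after 4 divisions, so the expansion has 4 partial quotients, read off in order.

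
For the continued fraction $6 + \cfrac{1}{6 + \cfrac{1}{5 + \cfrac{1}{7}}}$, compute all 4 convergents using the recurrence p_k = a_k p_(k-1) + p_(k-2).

6/1, 37/6, 191/31, 1374/223

Using the convergent recurrence p_i = a_i*p_{i-1} + p_{i-2}, q_i = a_i*q_{i-1} + q_{i-2} with p_{-2}=0, p_{-1}=1, q_{-2}=1, q_{-1}=0:
  i=0: a_0=6, p_0 = 6*1 + 0 = 6, q_0 = 6*0 + 1 = 1.
  i=1: a_1=6, p_1 = 6*6 + 1 = 37, q_1 = 6*1 + 0 = 6.
  i=2: a_2=5, p_2 = 5*37 + 6 = 191, q_2 = 5*6 + 1 = 31.
  i=3: a_3=7, p_3 = 7*191 + 37 = 1374, q_3 = 7*31 + 6 = 223.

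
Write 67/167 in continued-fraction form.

[0; 2, 2, 33]

Run the Euclidean algorithm on 67 and 167; the successive quotients are the partial quotients a_0, a_1, ... (each step inverts the fractional part left over by the previous one):
  67 = 0*167 + 67, so a_0 = 0.
  167 = 2*67 + 33, so a_1 = 2.
  67 = 2*33 + 1, so a_2 = 2.
  33 = 33*1 + 0, so a_3 = 33.
The remainder reaches 0 after 4 divisions, so the expansion has 4 partial quotients, read off in order.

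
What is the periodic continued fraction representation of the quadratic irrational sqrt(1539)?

[39; (4, 2, 1, 8, 39, 8, 1, 2, 4, 78)]

Write x_i = (sqrt(1539) + m_i)/d_i with (m_0, d_0) = (0, 1). a_0 = floor(sqrt(1539)) = 39, since 39^2 = 1521 <= 1539 < 1600 = 40^2.
Iterate m_{i+1} = d_i*a_i - m_i, d_{i+1} = (1539 - m_{i+1}^2)/d_i, a_{i+1} = floor((a_0 + m_{i+1})/d_{i+1}):
  m_1 = 1*39 - 0 = 39, d_1 = (1539 - 39^2)/1 = 18/1 = 18, a_1 = floor((39 + 39)/18) = 4.
  m_2 = 18*4 - 39 = 33, d_2 = (1539 - 33^2)/18 = 450/18 = 25, a_2 = floor((39 + 33)/25) = 2.
  m_3 = 25*2 - 33 = 17, d_3 = (1539 - 17^2)/25 = 1250/25 = 50, a_3 = floor((39 + 17)/50) = 1.
  m_4 = 50*1 - 17 = 33, d_4 = (1539 - 33^2)/50 = 450/50 = 9, a_4 = floor((39 + 33)/9) = 8.
  m_5 = 9*8 - 33 = 39, d_5 = (1539 - 39^2)/9 = 18/9 = 2, a_5 = floor((39 + 39)/2) = 39.
  m_6 = 2*39 - 39 = 39, d_6 = (1539 - 39^2)/2 = 18/2 = 9, a_6 = floor((39 + 39)/9) = 8.
  m_7 = 9*8 - 39 = 33, d_7 = (1539 - 33^2)/9 = 450/9 = 50, a_7 = floor((39 + 33)/50) = 1.
  m_8 = 50*1 - 33 = 17, d_8 = (1539 - 17^2)/50 = 1250/50 = 25, a_8 = floor((39 + 17)/25) = 2.
  m_9 = 25*2 - 17 = 33, d_9 = (1539 - 33^2)/25 = 450/25 = 18, a_9 = floor((39 + 33)/18) = 4.
  m_10 = 18*4 - 33 = 39, d_10 = (1539 - 39^2)/18 = 18/18 = 1, a_10 = floor((39 + 39)/1) = 78.
  m_11 = 1*78 - 39 = 39, d_11 = (1539 - 39^2)/1 = 18/1 = 18: (m_11, d_11) = (m_1, d_1) = (39, 18), so from here the quotients repeat a_1, ..., a_10; the period length is 10.
Hence the expansion of sqrt(1539) is a_0 = 39 followed by the repeating block 4, 2, 1, 8, 39, 8, 1, 2, 4, 78 (period 10).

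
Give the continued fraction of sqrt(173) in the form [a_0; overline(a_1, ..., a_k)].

Write x_i = (sqrt(173) + m_i)/d_i with (m_0, d_0) = (0, 1). a_0 = floor(sqrt(173)) = 13, since 13^2 = 169 <= 173 < 196 = 14^2.
Iterate m_{i+1} = d_i*a_i - m_i, d_{i+1} = (173 - m_{i+1}^2)/d_i, a_{i+1} = floor((a_0 + m_{i+1})/d_{i+1}):
  m_1 = 1*13 - 0 = 13, d_1 = (173 - 13^2)/1 = 4/1 = 4, a_1 = floor((13 + 13)/4) = 6.
  m_2 = 4*6 - 13 = 11, d_2 = (173 - 11^2)/4 = 52/4 = 13, a_2 = floor((13 + 11)/13) = 1.
  m_3 = 13*1 - 11 = 2, d_3 = (173 - 2^2)/13 = 169/13 = 13, a_3 = floor((13 + 2)/13) = 1.
  m_4 = 13*1 - 2 = 11, d_4 = (173 - 11^2)/13 = 52/13 = 4, a_4 = floor((13 + 11)/4) = 6.
  m_5 = 4*6 - 11 = 13, d_5 = (173 - 13^2)/4 = 4/4 = 1, a_5 = floor((13 + 13)/1) = 26.
  m_6 = 1*26 - 13 = 13, d_6 = (173 - 13^2)/1 = 4/1 = 4: (m_6, d_6) = (m_1, d_1) = (13, 4), so from here the quotients repeat a_1, ..., a_5; the period length is 5.
Hence the expansion of sqrt(173) is a_0 = 13 followed by the repeating block 6, 1, 1, 6, 26 (period 5).

[13; overline(6, 1, 1, 6, 26)]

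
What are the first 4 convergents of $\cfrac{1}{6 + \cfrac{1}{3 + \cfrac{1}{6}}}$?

0/1, 1/6, 3/19, 19/120

Using the convergent recurrence p_i = a_i*p_{i-1} + p_{i-2}, q_i = a_i*q_{i-1} + q_{i-2} with p_{-2}=0, p_{-1}=1, q_{-2}=1, q_{-1}=0:
  i=0: a_0=0, p_0 = 0*1 + 0 = 0, q_0 = 0*0 + 1 = 1.
  i=1: a_1=6, p_1 = 6*0 + 1 = 1, q_1 = 6*1 + 0 = 6.
  i=2: a_2=3, p_2 = 3*1 + 0 = 3, q_2 = 3*6 + 1 = 19.
  i=3: a_3=6, p_3 = 6*3 + 1 = 19, q_3 = 6*19 + 6 = 120.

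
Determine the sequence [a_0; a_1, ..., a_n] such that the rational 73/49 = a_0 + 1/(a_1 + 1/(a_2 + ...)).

Run the Euclidean algorithm on 73 and 49; the successive quotients are the partial quotients a_0, a_1, ... (each step inverts the fractional part left over by the previous one):
  73 = 1*49 + 24, so a_0 = 1.
  49 = 2*24 + 1, so a_1 = 2.
  24 = 24*1 + 0, so a_2 = 24.
The remainder reaches 0 after 3 divisions, so the expansion has 3 partial quotients, read off in order.

[1; 2, 24]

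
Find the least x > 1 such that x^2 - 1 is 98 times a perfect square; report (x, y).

(x, y) = (99, 10)

First expand sqrt(98) as a continued fraction. With x_i = (sqrt(98) + m_i)/d_i and (m_0, d_0) = (0, 1): a_0 = floor(sqrt(98)) = 9, since 9^2 = 81 <= 98 < 100 = 10^2.
Iterate m_{i+1} = d_i*a_i - m_i, d_{i+1} = (98 - m_{i+1}^2)/d_i, a_{i+1} = floor((a_0 + m_{i+1})/d_{i+1}):
  m_1 = 1*9 - 0 = 9, d_1 = (98 - 9^2)/1 = 17/1 = 17, a_1 = floor((9 + 9)/17) = 1.
  m_2 = 17*1 - 9 = 8, d_2 = (98 - 8^2)/17 = 34/17 = 2, a_2 = floor((9 + 8)/2) = 8.
  m_3 = 2*8 - 8 = 8, d_3 = (98 - 8^2)/2 = 34/2 = 17, a_3 = floor((9 + 8)/17) = 1.
  m_4 = 17*1 - 8 = 9, d_4 = (98 - 9^2)/17 = 17/17 = 1, a_4 = floor((9 + 9)/1) = 18.
  m_5 = 1*18 - 9 = 9, d_5 = (98 - 9^2)/1 = 17/1 = 17: (m_5, d_5) = (m_1, d_1) = (9, 17), so from here the quotients repeat a_1, ..., a_4; the period length is 4.
So sqrt(98) = [9; (1, 8, 1, 18)] with period length k = 4.
k is even, so the fundamental solution of x^2 - 98y^2 = 1 is (p_{k-1}, q_{k-1}) = (p_3, q_3); compute convergents through index 3.
Convergents (p_i = a_i*p_{i-1} + p_{i-2}, q_i = a_i*q_{i-1} + q_{i-2} with p_{-2}=0, p_{-1}=1, q_{-2}=1, q_{-1}=0):
  i=0: a_0=9, p_0 = 9*1 + 0 = 9, q_0 = 9*0 + 1 = 1.
  i=1: a_1=1, p_1 = 1*9 + 1 = 10, q_1 = 1*1 + 0 = 1.
  i=2: a_2=8, p_2 = 8*10 + 9 = 89, q_2 = 8*1 + 1 = 9.
  i=3: a_3=1, p_3 = 1*89 + 10 = 99, q_3 = 1*9 + 1 = 10.
Check: 99^2 - 98*10^2 = 9801 - 9800 = 1, so (x, y) = (99, 10) solves the equation, and by the theorem it is the least positive solution.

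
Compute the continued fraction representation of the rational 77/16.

Run the Euclidean algorithm on 77 and 16; the successive quotients are the partial quotients a_0, a_1, ... (each step inverts the fractional part left over by the previous one):
  77 = 4*16 + 13, so a_0 = 4.
  16 = 1*13 + 3, so a_1 = 1.
  13 = 4*3 + 1, so a_2 = 4.
  3 = 3*1 + 0, so a_3 = 3.
The remainder reaches 0 after 4 divisions, so the expansion has 4 partial quotients, read off in order.

[4; 1, 4, 3]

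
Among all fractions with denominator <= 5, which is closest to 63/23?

11/4

Expand x = 63/23 as a continued fraction with the Euclidean algorithm:
  63 = 2*23 + 17, so a_0 = 2.
  23 = 1*17 + 6, so a_1 = 1.
  17 = 2*6 + 5, so a_2 = 2.
  6 = 1*5 + 1, so a_3 = 1.
  5 = 5*1 + 0, so a_4 = 5.
so x = [2; 1, 2, 1, 5].
Convergents (p_i = a_i*p_{i-1} + p_{i-2}, q_i = a_i*q_{i-1} + q_{i-2} with p_{-2}=0, p_{-1}=1, q_{-2}=1, q_{-1}=0), until the denominator exceeds 5:
  i=0: a_0=2, p_0 = 2*1 + 0 = 2, q_0 = 2*0 + 1 = 1.
  i=1: a_1=1, p_1 = 1*2 + 1 = 3, q_1 = 1*1 + 0 = 1.
  i=2: a_2=2, p_2 = 2*3 + 2 = 8, q_2 = 2*1 + 1 = 3.
  i=3: a_3=1, p_3 = 1*8 + 3 = 11, q_3 = 1*3 + 1 = 4.
  i=4: a_4=5, p_4 = 5*11 + 8 = 63, q_4 = 5*4 + 3 = 23.
q_4 = 23 > 5, so the last convergent with denominator <= 5 is p_3/q_3 = 11/4.
The closest fraction with denominator <= 5 is either p_3/q_3 or the intermediate fraction (k*p_3 + p_2)/(k*q_3 + q_2) with the largest k >= 1 whose denominator stays <= 5; these approach x as k grows, and every other convergent or intermediate fraction in range is farther away.
Largest k: floor((5 - q_2)/q_3) = floor((5 - 3)/4) = 0.
Since k = 0, no intermediate fraction beyond p_3/q_3 has denominator <= 5, so the convergent 11/4 is the closest (its error is |63*4 - 11*23|/(23*4) = 1/92).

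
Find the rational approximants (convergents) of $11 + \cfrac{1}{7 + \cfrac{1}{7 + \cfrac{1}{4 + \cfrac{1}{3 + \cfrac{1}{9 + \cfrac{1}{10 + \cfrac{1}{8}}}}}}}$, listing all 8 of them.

11/1, 78/7, 557/50, 2306/207, 7475/671, 69581/6246, 703285/63131, 5695861/511294

Using the convergent recurrence p_i = a_i*p_{i-1} + p_{i-2}, q_i = a_i*q_{i-1} + q_{i-2} with p_{-2}=0, p_{-1}=1, q_{-2}=1, q_{-1}=0:
  i=0: a_0=11, p_0 = 11*1 + 0 = 11, q_0 = 11*0 + 1 = 1.
  i=1: a_1=7, p_1 = 7*11 + 1 = 78, q_1 = 7*1 + 0 = 7.
  i=2: a_2=7, p_2 = 7*78 + 11 = 557, q_2 = 7*7 + 1 = 50.
  i=3: a_3=4, p_3 = 4*557 + 78 = 2306, q_3 = 4*50 + 7 = 207.
  i=4: a_4=3, p_4 = 3*2306 + 557 = 7475, q_4 = 3*207 + 50 = 671.
  i=5: a_5=9, p_5 = 9*7475 + 2306 = 69581, q_5 = 9*671 + 207 = 6246.
  i=6: a_6=10, p_6 = 10*69581 + 7475 = 703285, q_6 = 10*6246 + 671 = 63131.
  i=7: a_7=8, p_7 = 8*703285 + 69581 = 5695861, q_7 = 8*63131 + 6246 = 511294.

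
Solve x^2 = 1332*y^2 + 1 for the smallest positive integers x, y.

(x, y) = (73, 2)

First expand sqrt(1332) as a continued fraction. With x_i = (sqrt(1332) + m_i)/d_i and (m_0, d_0) = (0, 1): a_0 = floor(sqrt(1332)) = 36, since 36^2 = 1296 <= 1332 < 1369 = 37^2.
Iterate m_{i+1} = d_i*a_i - m_i, d_{i+1} = (1332 - m_{i+1}^2)/d_i, a_{i+1} = floor((a_0 + m_{i+1})/d_{i+1}):
  m_1 = 1*36 - 0 = 36, d_1 = (1332 - 36^2)/1 = 36/1 = 36, a_1 = floor((36 + 36)/36) = 2.
  m_2 = 36*2 - 36 = 36, d_2 = (1332 - 36^2)/36 = 36/36 = 1, a_2 = floor((36 + 36)/1) = 72.
  m_3 = 1*72 - 36 = 36, d_3 = (1332 - 36^2)/1 = 36/1 = 36: (m_3, d_3) = (m_1, d_1) = (36, 36), so from here the quotients repeat a_1, a_2; the period length is 2.
So sqrt(1332) = [36; (2, 72)] with period length k = 2.
k is even, so the fundamental solution of x^2 - 1332y^2 = 1 is (p_{k-1}, q_{k-1}) = (p_1, q_1); compute convergents through index 1.
Convergents (p_i = a_i*p_{i-1} + p_{i-2}, q_i = a_i*q_{i-1} + q_{i-2} with p_{-2}=0, p_{-1}=1, q_{-2}=1, q_{-1}=0):
  i=0: a_0=36, p_0 = 36*1 + 0 = 36, q_0 = 36*0 + 1 = 1.
  i=1: a_1=2, p_1 = 2*36 + 1 = 73, q_1 = 2*1 + 0 = 2.
Check: 73^2 - 1332*2^2 = 5329 - 5328 = 1, so (x, y) = (73, 2) solves the equation, and by the theorem it is the least positive solution.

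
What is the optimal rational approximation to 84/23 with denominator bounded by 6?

11/3

Expand x = 84/23 as a continued fraction with the Euclidean algorithm:
  84 = 3*23 + 15, so a_0 = 3.
  23 = 1*15 + 8, so a_1 = 1.
  15 = 1*8 + 7, so a_2 = 1.
  8 = 1*7 + 1, so a_3 = 1.
  7 = 7*1 + 0, so a_4 = 7.
so x = [3; 1, 1, 1, 7].
Convergents (p_i = a_i*p_{i-1} + p_{i-2}, q_i = a_i*q_{i-1} + q_{i-2} with p_{-2}=0, p_{-1}=1, q_{-2}=1, q_{-1}=0), until the denominator exceeds 6:
  i=0: a_0=3, p_0 = 3*1 + 0 = 3, q_0 = 3*0 + 1 = 1.
  i=1: a_1=1, p_1 = 1*3 + 1 = 4, q_1 = 1*1 + 0 = 1.
  i=2: a_2=1, p_2 = 1*4 + 3 = 7, q_2 = 1*1 + 1 = 2.
  i=3: a_3=1, p_3 = 1*7 + 4 = 11, q_3 = 1*2 + 1 = 3.
  i=4: a_4=7, p_4 = 7*11 + 7 = 84, q_4 = 7*3 + 2 = 23.
q_4 = 23 > 6, so the last convergent with denominator <= 6 is p_3/q_3 = 11/3.
The closest fraction with denominator <= 6 is either p_3/q_3 or the intermediate fraction (k*p_3 + p_2)/(k*q_3 + q_2) with the largest k >= 1 whose denominator stays <= 6; these approach x as k grows, and every other convergent or intermediate fraction in range is farther away.
Largest k: floor((6 - q_2)/q_3) = floor((6 - 2)/3) = 1.
That gives (1*11 + 7)/(1*3 + 2) = 18/5.
Compare the errors: |x - 11/3| = |84*3 - 11*23|/(23*3) = 1/69, and |x - 18/5| = |84*5 - 18*23|/(23*5) = 6/115.
Cross-multiplying, 1*115 = 115 < 414 = 6*69, so 1/69 is smaller: the convergent 11/3 is closer to x than 18/5.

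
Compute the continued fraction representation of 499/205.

Run the Euclidean algorithm on 499 and 205; the successive quotients are the partial quotients a_0, a_1, ... (each step inverts the fractional part left over by the previous one):
  499 = 2*205 + 89, so a_0 = 2.
  205 = 2*89 + 27, so a_1 = 2.
  89 = 3*27 + 8, so a_2 = 3.
  27 = 3*8 + 3, so a_3 = 3.
  8 = 2*3 + 2, so a_4 = 2.
  3 = 1*2 + 1, so a_5 = 1.
  2 = 2*1 + 0, so a_6 = 2.
The remainder reaches 0 after 7 divisions, so the expansion has 7 partial quotients, read off in order.

[2; 2, 3, 3, 2, 1, 2]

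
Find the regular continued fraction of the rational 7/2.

Run the Euclidean algorithm on 7 and 2; the successive quotients are the partial quotients a_0, a_1, ... (each step inverts the fractional part left over by the previous one):
  7 = 3*2 + 1, so a_0 = 3.
  2 = 2*1 + 0, so a_1 = 2.
The remainder reaches 0 after 2 divisions, so the expansion has 2 partial quotients, read off in order.

[3; 2]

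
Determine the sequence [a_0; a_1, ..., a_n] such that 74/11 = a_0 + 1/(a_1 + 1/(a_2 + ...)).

Run the Euclidean algorithm on 74 and 11; the successive quotients are the partial quotients a_0, a_1, ... (each step inverts the fractional part left over by the previous one):
  74 = 6*11 + 8, so a_0 = 6.
  11 = 1*8 + 3, so a_1 = 1.
  8 = 2*3 + 2, so a_2 = 2.
  3 = 1*2 + 1, so a_3 = 1.
  2 = 2*1 + 0, so a_4 = 2.
The remainder reaches 0 after 5 divisions, so the expansion has 5 partial quotients, read off in order.

[6; 1, 2, 1, 2]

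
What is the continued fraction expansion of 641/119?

[5; 2, 1, 1, 2, 2, 1, 2]

Run the Euclidean algorithm on 641 and 119; the successive quotients are the partial quotients a_0, a_1, ... (each step inverts the fractional part left over by the previous one):
  641 = 5*119 + 46, so a_0 = 5.
  119 = 2*46 + 27, so a_1 = 2.
  46 = 1*27 + 19, so a_2 = 1.
  27 = 1*19 + 8, so a_3 = 1.
  19 = 2*8 + 3, so a_4 = 2.
  8 = 2*3 + 2, so a_5 = 2.
  3 = 1*2 + 1, so a_6 = 1.
  2 = 2*1 + 0, so a_7 = 2.
The remainder reaches 0 after 8 divisions, so the expansion has 8 partial quotients, read off in order.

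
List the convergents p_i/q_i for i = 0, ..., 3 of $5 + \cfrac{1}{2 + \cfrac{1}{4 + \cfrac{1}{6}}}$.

Using the convergent recurrence p_i = a_i*p_{i-1} + p_{i-2}, q_i = a_i*q_{i-1} + q_{i-2} with p_{-2}=0, p_{-1}=1, q_{-2}=1, q_{-1}=0:
  i=0: a_0=5, p_0 = 5*1 + 0 = 5, q_0 = 5*0 + 1 = 1.
  i=1: a_1=2, p_1 = 2*5 + 1 = 11, q_1 = 2*1 + 0 = 2.
  i=2: a_2=4, p_2 = 4*11 + 5 = 49, q_2 = 4*2 + 1 = 9.
  i=3: a_3=6, p_3 = 6*49 + 11 = 305, q_3 = 6*9 + 2 = 56.

5/1, 11/2, 49/9, 305/56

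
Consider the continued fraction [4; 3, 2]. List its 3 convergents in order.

Using the convergent recurrence p_i = a_i*p_{i-1} + p_{i-2}, q_i = a_i*q_{i-1} + q_{i-2} with p_{-2}=0, p_{-1}=1, q_{-2}=1, q_{-1}=0:
  i=0: a_0=4, p_0 = 4*1 + 0 = 4, q_0 = 4*0 + 1 = 1.
  i=1: a_1=3, p_1 = 3*4 + 1 = 13, q_1 = 3*1 + 0 = 3.
  i=2: a_2=2, p_2 = 2*13 + 4 = 30, q_2 = 2*3 + 1 = 7.

4/1, 13/3, 30/7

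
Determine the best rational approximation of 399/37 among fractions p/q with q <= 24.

248/23

Expand x = 399/37 as a continued fraction with the Euclidean algorithm:
  399 = 10*37 + 29, so a_0 = 10.
  37 = 1*29 + 8, so a_1 = 1.
  29 = 3*8 + 5, so a_2 = 3.
  8 = 1*5 + 3, so a_3 = 1.
  5 = 1*3 + 2, so a_4 = 1.
  3 = 1*2 + 1, so a_5 = 1.
  2 = 2*1 + 0, so a_6 = 2.
so x = [10; 1, 3, 1, 1, 1, 2].
Convergents (p_i = a_i*p_{i-1} + p_{i-2}, q_i = a_i*q_{i-1} + q_{i-2} with p_{-2}=0, p_{-1}=1, q_{-2}=1, q_{-1}=0), until the denominator exceeds 24:
  i=0: a_0=10, p_0 = 10*1 + 0 = 10, q_0 = 10*0 + 1 = 1.
  i=1: a_1=1, p_1 = 1*10 + 1 = 11, q_1 = 1*1 + 0 = 1.
  i=2: a_2=3, p_2 = 3*11 + 10 = 43, q_2 = 3*1 + 1 = 4.
  i=3: a_3=1, p_3 = 1*43 + 11 = 54, q_3 = 1*4 + 1 = 5.
  i=4: a_4=1, p_4 = 1*54 + 43 = 97, q_4 = 1*5 + 4 = 9.
  i=5: a_5=1, p_5 = 1*97 + 54 = 151, q_5 = 1*9 + 5 = 14.
  i=6: a_6=2, p_6 = 2*151 + 97 = 399, q_6 = 2*14 + 9 = 37.
q_6 = 37 > 24, so the last convergent with denominator <= 24 is p_5/q_5 = 151/14.
The closest fraction with denominator <= 24 is either p_5/q_5 or the intermediate fraction (k*p_5 + p_4)/(k*q_5 + q_4) with the largest k >= 1 whose denominator stays <= 24; these approach x as k grows, and every other convergent or intermediate fraction in range is farther away.
Largest k: floor((24 - q_4)/q_5) = floor((24 - 9)/14) = 1.
That gives (1*151 + 97)/(1*14 + 9) = 248/23.
Compare the errors: |x - 151/14| = |399*14 - 151*37|/(37*14) = 1/518, and |x - 248/23| = |399*23 - 248*37|/(37*23) = 1/851.
Cross-multiplying, 1*518 = 518 < 851 = 1*851, so 1/851 is smaller: the intermediate fraction 248/23 is closer to x than 151/14.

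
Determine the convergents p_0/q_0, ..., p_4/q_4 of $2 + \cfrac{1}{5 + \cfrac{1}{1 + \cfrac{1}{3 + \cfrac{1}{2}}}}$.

2/1, 11/5, 13/6, 50/23, 113/52

Using the convergent recurrence p_i = a_i*p_{i-1} + p_{i-2}, q_i = a_i*q_{i-1} + q_{i-2} with p_{-2}=0, p_{-1}=1, q_{-2}=1, q_{-1}=0:
  i=0: a_0=2, p_0 = 2*1 + 0 = 2, q_0 = 2*0 + 1 = 1.
  i=1: a_1=5, p_1 = 5*2 + 1 = 11, q_1 = 5*1 + 0 = 5.
  i=2: a_2=1, p_2 = 1*11 + 2 = 13, q_2 = 1*5 + 1 = 6.
  i=3: a_3=3, p_3 = 3*13 + 11 = 50, q_3 = 3*6 + 5 = 23.
  i=4: a_4=2, p_4 = 2*50 + 13 = 113, q_4 = 2*23 + 6 = 52.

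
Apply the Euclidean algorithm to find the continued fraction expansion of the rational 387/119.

[3; 3, 1, 29]

Run the Euclidean algorithm on 387 and 119; the successive quotients are the partial quotients a_0, a_1, ... (each step inverts the fractional part left over by the previous one):
  387 = 3*119 + 30, so a_0 = 3.
  119 = 3*30 + 29, so a_1 = 3.
  30 = 1*29 + 1, so a_2 = 1.
  29 = 29*1 + 0, so a_3 = 29.
The remainder reaches 0 after 4 divisions, so the expansion has 4 partial quotients, read off in order.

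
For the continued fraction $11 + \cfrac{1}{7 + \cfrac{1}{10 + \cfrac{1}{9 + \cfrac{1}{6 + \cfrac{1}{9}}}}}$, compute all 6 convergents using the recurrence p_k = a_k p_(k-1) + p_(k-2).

Using the convergent recurrence p_i = a_i*p_{i-1} + p_{i-2}, q_i = a_i*q_{i-1} + q_{i-2} with p_{-2}=0, p_{-1}=1, q_{-2}=1, q_{-1}=0:
  i=0: a_0=11, p_0 = 11*1 + 0 = 11, q_0 = 11*0 + 1 = 1.
  i=1: a_1=7, p_1 = 7*11 + 1 = 78, q_1 = 7*1 + 0 = 7.
  i=2: a_2=10, p_2 = 10*78 + 11 = 791, q_2 = 10*7 + 1 = 71.
  i=3: a_3=9, p_3 = 9*791 + 78 = 7197, q_3 = 9*71 + 7 = 646.
  i=4: a_4=6, p_4 = 6*7197 + 791 = 43973, q_4 = 6*646 + 71 = 3947.
  i=5: a_5=9, p_5 = 9*43973 + 7197 = 402954, q_5 = 9*3947 + 646 = 36169.

11/1, 78/7, 791/71, 7197/646, 43973/3947, 402954/36169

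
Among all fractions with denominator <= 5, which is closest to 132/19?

Expand x = 132/19 as a continued fraction with the Euclidean algorithm:
  132 = 6*19 + 18, so a_0 = 6.
  19 = 1*18 + 1, so a_1 = 1.
  18 = 18*1 + 0, so a_2 = 18.
so x = [6; 1, 18].
Convergents (p_i = a_i*p_{i-1} + p_{i-2}, q_i = a_i*q_{i-1} + q_{i-2} with p_{-2}=0, p_{-1}=1, q_{-2}=1, q_{-1}=0), until the denominator exceeds 5:
  i=0: a_0=6, p_0 = 6*1 + 0 = 6, q_0 = 6*0 + 1 = 1.
  i=1: a_1=1, p_1 = 1*6 + 1 = 7, q_1 = 1*1 + 0 = 1.
  i=2: a_2=18, p_2 = 18*7 + 6 = 132, q_2 = 18*1 + 1 = 19.
q_2 = 19 > 5, so the last convergent with denominator <= 5 is p_1/q_1 = 7/1.
The closest fraction with denominator <= 5 is either p_1/q_1 or the intermediate fraction (k*p_1 + p_0)/(k*q_1 + q_0) with the largest k >= 1 whose denominator stays <= 5; these approach x as k grows, and every other convergent or intermediate fraction in range is farther away.
Largest k: floor((5 - q_0)/q_1) = floor((5 - 1)/1) = 4.
That gives (4*7 + 6)/(4*1 + 1) = 34/5.
Compare the errors: |x - 7/1| = |132*1 - 7*19|/(19*1) = 1/19, and |x - 34/5| = |132*5 - 34*19|/(19*5) = 14/95.
Cross-multiplying, 1*95 = 95 < 266 = 14*19, so 1/19 is smaller: the convergent 7/1 is closer to x than 34/5.

7/1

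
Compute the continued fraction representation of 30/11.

Run the Euclidean algorithm on 30 and 11; the successive quotients are the partial quotients a_0, a_1, ... (each step inverts the fractional part left over by the previous one):
  30 = 2*11 + 8, so a_0 = 2.
  11 = 1*8 + 3, so a_1 = 1.
  8 = 2*3 + 2, so a_2 = 2.
  3 = 1*2 + 1, so a_3 = 1.
  2 = 2*1 + 0, so a_4 = 2.
The remainder reaches 0 after 5 divisions, so the expansion has 5 partial quotients, read off in order.

[2; 1, 2, 1, 2]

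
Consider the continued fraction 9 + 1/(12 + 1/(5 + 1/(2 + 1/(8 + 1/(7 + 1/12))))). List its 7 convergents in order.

9/1, 109/12, 554/61, 1217/134, 10290/1133, 73247/8065, 889254/97913

Using the convergent recurrence p_i = a_i*p_{i-1} + p_{i-2}, q_i = a_i*q_{i-1} + q_{i-2} with p_{-2}=0, p_{-1}=1, q_{-2}=1, q_{-1}=0:
  i=0: a_0=9, p_0 = 9*1 + 0 = 9, q_0 = 9*0 + 1 = 1.
  i=1: a_1=12, p_1 = 12*9 + 1 = 109, q_1 = 12*1 + 0 = 12.
  i=2: a_2=5, p_2 = 5*109 + 9 = 554, q_2 = 5*12 + 1 = 61.
  i=3: a_3=2, p_3 = 2*554 + 109 = 1217, q_3 = 2*61 + 12 = 134.
  i=4: a_4=8, p_4 = 8*1217 + 554 = 10290, q_4 = 8*134 + 61 = 1133.
  i=5: a_5=7, p_5 = 7*10290 + 1217 = 73247, q_5 = 7*1133 + 134 = 8065.
  i=6: a_6=12, p_6 = 12*73247 + 10290 = 889254, q_6 = 12*8065 + 1133 = 97913.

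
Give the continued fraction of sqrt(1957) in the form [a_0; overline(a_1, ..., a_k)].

Write x_i = (sqrt(1957) + m_i)/d_i with (m_0, d_0) = (0, 1). a_0 = floor(sqrt(1957)) = 44, since 44^2 = 1936 <= 1957 < 2025 = 45^2.
Iterate m_{i+1} = d_i*a_i - m_i, d_{i+1} = (1957 - m_{i+1}^2)/d_i, a_{i+1} = floor((a_0 + m_{i+1})/d_{i+1}):
  m_1 = 1*44 - 0 = 44, d_1 = (1957 - 44^2)/1 = 21/1 = 21, a_1 = floor((44 + 44)/21) = 4.
  m_2 = 21*4 - 44 = 40, d_2 = (1957 - 40^2)/21 = 357/21 = 17, a_2 = floor((44 + 40)/17) = 4.
  m_3 = 17*4 - 40 = 28, d_3 = (1957 - 28^2)/17 = 1173/17 = 69, a_3 = floor((44 + 28)/69) = 1.
  m_4 = 69*1 - 28 = 41, d_4 = (1957 - 41^2)/69 = 276/69 = 4, a_4 = floor((44 + 41)/4) = 21.
  m_5 = 4*21 - 41 = 43, d_5 = (1957 - 43^2)/4 = 108/4 = 27, a_5 = floor((44 + 43)/27) = 3.
  m_6 = 27*3 - 43 = 38, d_6 = (1957 - 38^2)/27 = 513/27 = 19, a_6 = floor((44 + 38)/19) = 4.
  m_7 = 19*4 - 38 = 38, d_7 = (1957 - 38^2)/19 = 513/19 = 27, a_7 = floor((44 + 38)/27) = 3.
  m_8 = 27*3 - 38 = 43, d_8 = (1957 - 43^2)/27 = 108/27 = 4, a_8 = floor((44 + 43)/4) = 21.
  m_9 = 4*21 - 43 = 41, d_9 = (1957 - 41^2)/4 = 276/4 = 69, a_9 = floor((44 + 41)/69) = 1.
  m_10 = 69*1 - 41 = 28, d_10 = (1957 - 28^2)/69 = 1173/69 = 17, a_10 = floor((44 + 28)/17) = 4.
  m_11 = 17*4 - 28 = 40, d_11 = (1957 - 40^2)/17 = 357/17 = 21, a_11 = floor((44 + 40)/21) = 4.
  m_12 = 21*4 - 40 = 44, d_12 = (1957 - 44^2)/21 = 21/21 = 1, a_12 = floor((44 + 44)/1) = 88.
  m_13 = 1*88 - 44 = 44, d_13 = (1957 - 44^2)/1 = 21/1 = 21: (m_13, d_13) = (m_1, d_1) = (44, 21), so from here the quotients repeat a_1, ..., a_12; the period length is 12.
Hence the expansion of sqrt(1957) is a_0 = 44 followed by the repeating block 4, 4, 1, 21, 3, 4, 3, 21, 1, 4, 4, 88 (period 12).

[44; overline(4, 4, 1, 21, 3, 4, 3, 21, 1, 4, 4, 88)]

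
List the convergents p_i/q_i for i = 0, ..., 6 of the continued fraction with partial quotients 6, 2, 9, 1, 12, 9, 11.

Using the convergent recurrence p_i = a_i*p_{i-1} + p_{i-2}, q_i = a_i*q_{i-1} + q_{i-2} with p_{-2}=0, p_{-1}=1, q_{-2}=1, q_{-1}=0:
  i=0: a_0=6, p_0 = 6*1 + 0 = 6, q_0 = 6*0 + 1 = 1.
  i=1: a_1=2, p_1 = 2*6 + 1 = 13, q_1 = 2*1 + 0 = 2.
  i=2: a_2=9, p_2 = 9*13 + 6 = 123, q_2 = 9*2 + 1 = 19.
  i=3: a_3=1, p_3 = 1*123 + 13 = 136, q_3 = 1*19 + 2 = 21.
  i=4: a_4=12, p_4 = 12*136 + 123 = 1755, q_4 = 12*21 + 19 = 271.
  i=5: a_5=9, p_5 = 9*1755 + 136 = 15931, q_5 = 9*271 + 21 = 2460.
  i=6: a_6=11, p_6 = 11*15931 + 1755 = 176996, q_6 = 11*2460 + 271 = 27331.

6/1, 13/2, 123/19, 136/21, 1755/271, 15931/2460, 176996/27331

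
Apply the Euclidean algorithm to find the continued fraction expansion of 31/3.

Run the Euclidean algorithm on 31 and 3; the successive quotients are the partial quotients a_0, a_1, ... (each step inverts the fractional part left over by the previous one):
  31 = 10*3 + 1, so a_0 = 10.
  3 = 3*1 + 0, so a_1 = 3.
The remainder reaches 0 after 2 divisions, so the expansion has 2 partial quotients, read off in order.

[10; 3]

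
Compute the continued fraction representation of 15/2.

Run the Euclidean algorithm on 15 and 2; the successive quotients are the partial quotients a_0, a_1, ... (each step inverts the fractional part left over by the previous one):
  15 = 7*2 + 1, so a_0 = 7.
  2 = 2*1 + 0, so a_1 = 2.
The remainder reaches 0 after 2 divisions, so the expansion has 2 partial quotients, read off in order.

[7; 2]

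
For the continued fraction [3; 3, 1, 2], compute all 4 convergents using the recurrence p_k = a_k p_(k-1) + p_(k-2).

Using the convergent recurrence p_i = a_i*p_{i-1} + p_{i-2}, q_i = a_i*q_{i-1} + q_{i-2} with p_{-2}=0, p_{-1}=1, q_{-2}=1, q_{-1}=0:
  i=0: a_0=3, p_0 = 3*1 + 0 = 3, q_0 = 3*0 + 1 = 1.
  i=1: a_1=3, p_1 = 3*3 + 1 = 10, q_1 = 3*1 + 0 = 3.
  i=2: a_2=1, p_2 = 1*10 + 3 = 13, q_2 = 1*3 + 1 = 4.
  i=3: a_3=2, p_3 = 2*13 + 10 = 36, q_3 = 2*4 + 3 = 11.

3/1, 10/3, 13/4, 36/11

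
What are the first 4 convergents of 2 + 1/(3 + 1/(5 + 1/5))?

2/1, 7/3, 37/16, 192/83

Using the convergent recurrence p_i = a_i*p_{i-1} + p_{i-2}, q_i = a_i*q_{i-1} + q_{i-2} with p_{-2}=0, p_{-1}=1, q_{-2}=1, q_{-1}=0:
  i=0: a_0=2, p_0 = 2*1 + 0 = 2, q_0 = 2*0 + 1 = 1.
  i=1: a_1=3, p_1 = 3*2 + 1 = 7, q_1 = 3*1 + 0 = 3.
  i=2: a_2=5, p_2 = 5*7 + 2 = 37, q_2 = 5*3 + 1 = 16.
  i=3: a_3=5, p_3 = 5*37 + 7 = 192, q_3 = 5*16 + 3 = 83.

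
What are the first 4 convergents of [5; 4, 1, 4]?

Using the convergent recurrence p_i = a_i*p_{i-1} + p_{i-2}, q_i = a_i*q_{i-1} + q_{i-2} with p_{-2}=0, p_{-1}=1, q_{-2}=1, q_{-1}=0:
  i=0: a_0=5, p_0 = 5*1 + 0 = 5, q_0 = 5*0 + 1 = 1.
  i=1: a_1=4, p_1 = 4*5 + 1 = 21, q_1 = 4*1 + 0 = 4.
  i=2: a_2=1, p_2 = 1*21 + 5 = 26, q_2 = 1*4 + 1 = 5.
  i=3: a_3=4, p_3 = 4*26 + 21 = 125, q_3 = 4*5 + 4 = 24.

5/1, 21/4, 26/5, 125/24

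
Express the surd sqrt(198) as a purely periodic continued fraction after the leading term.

[14; (14, 28)]

Write x_i = (sqrt(198) + m_i)/d_i with (m_0, d_0) = (0, 1). a_0 = floor(sqrt(198)) = 14, since 14^2 = 196 <= 198 < 225 = 15^2.
Iterate m_{i+1} = d_i*a_i - m_i, d_{i+1} = (198 - m_{i+1}^2)/d_i, a_{i+1} = floor((a_0 + m_{i+1})/d_{i+1}):
  m_1 = 1*14 - 0 = 14, d_1 = (198 - 14^2)/1 = 2/1 = 2, a_1 = floor((14 + 14)/2) = 14.
  m_2 = 2*14 - 14 = 14, d_2 = (198 - 14^2)/2 = 2/2 = 1, a_2 = floor((14 + 14)/1) = 28.
  m_3 = 1*28 - 14 = 14, d_3 = (198 - 14^2)/1 = 2/1 = 2: (m_3, d_3) = (m_1, d_1) = (14, 2), so from here the quotients repeat a_1, a_2; the period length is 2.
Hence the expansion of sqrt(198) is a_0 = 14 followed by the repeating block 14, 28 (period 2).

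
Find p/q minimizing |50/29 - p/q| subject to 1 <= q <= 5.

7/4

Expand x = 50/29 as a continued fraction with the Euclidean algorithm:
  50 = 1*29 + 21, so a_0 = 1.
  29 = 1*21 + 8, so a_1 = 1.
  21 = 2*8 + 5, so a_2 = 2.
  8 = 1*5 + 3, so a_3 = 1.
  5 = 1*3 + 2, so a_4 = 1.
  3 = 1*2 + 1, so a_5 = 1.
  2 = 2*1 + 0, so a_6 = 2.
so x = [1; 1, 2, 1, 1, 1, 2].
Convergents (p_i = a_i*p_{i-1} + p_{i-2}, q_i = a_i*q_{i-1} + q_{i-2} with p_{-2}=0, p_{-1}=1, q_{-2}=1, q_{-1}=0), until the denominator exceeds 5:
  i=0: a_0=1, p_0 = 1*1 + 0 = 1, q_0 = 1*0 + 1 = 1.
  i=1: a_1=1, p_1 = 1*1 + 1 = 2, q_1 = 1*1 + 0 = 1.
  i=2: a_2=2, p_2 = 2*2 + 1 = 5, q_2 = 2*1 + 1 = 3.
  i=3: a_3=1, p_3 = 1*5 + 2 = 7, q_3 = 1*3 + 1 = 4.
  i=4: a_4=1, p_4 = 1*7 + 5 = 12, q_4 = 1*4 + 3 = 7.
q_4 = 7 > 5, so the last convergent with denominator <= 5 is p_3/q_3 = 7/4.
The closest fraction with denominator <= 5 is either p_3/q_3 or the intermediate fraction (k*p_3 + p_2)/(k*q_3 + q_2) with the largest k >= 1 whose denominator stays <= 5; these approach x as k grows, and every other convergent or intermediate fraction in range is farther away.
Largest k: floor((5 - q_2)/q_3) = floor((5 - 3)/4) = 0.
Since k = 0, no intermediate fraction beyond p_3/q_3 has denominator <= 5, so the convergent 7/4 is the closest (its error is |50*4 - 7*29|/(29*4) = 3/116).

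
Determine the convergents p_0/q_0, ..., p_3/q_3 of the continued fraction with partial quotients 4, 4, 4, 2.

4/1, 17/4, 72/17, 161/38

Using the convergent recurrence p_i = a_i*p_{i-1} + p_{i-2}, q_i = a_i*q_{i-1} + q_{i-2} with p_{-2}=0, p_{-1}=1, q_{-2}=1, q_{-1}=0:
  i=0: a_0=4, p_0 = 4*1 + 0 = 4, q_0 = 4*0 + 1 = 1.
  i=1: a_1=4, p_1 = 4*4 + 1 = 17, q_1 = 4*1 + 0 = 4.
  i=2: a_2=4, p_2 = 4*17 + 4 = 72, q_2 = 4*4 + 1 = 17.
  i=3: a_3=2, p_3 = 2*72 + 17 = 161, q_3 = 2*17 + 4 = 38.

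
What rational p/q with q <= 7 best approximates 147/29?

5/1

Expand x = 147/29 as a continued fraction with the Euclidean algorithm:
  147 = 5*29 + 2, so a_0 = 5.
  29 = 14*2 + 1, so a_1 = 14.
  2 = 2*1 + 0, so a_2 = 2.
so x = [5; 14, 2].
Convergents (p_i = a_i*p_{i-1} + p_{i-2}, q_i = a_i*q_{i-1} + q_{i-2} with p_{-2}=0, p_{-1}=1, q_{-2}=1, q_{-1}=0), until the denominator exceeds 7:
  i=0: a_0=5, p_0 = 5*1 + 0 = 5, q_0 = 5*0 + 1 = 1.
  i=1: a_1=14, p_1 = 14*5 + 1 = 71, q_1 = 14*1 + 0 = 14.
q_1 = 14 > 7, so the last convergent with denominator <= 7 is p_0/q_0 = 5/1.
The closest fraction with denominator <= 7 is either p_0/q_0 or the intermediate fraction (k*p_0 + p_{-1})/(k*q_0 + q_{-1}) with the largest k >= 1 whose denominator stays <= 7; these approach x as k grows, and every other convergent or intermediate fraction in range is farther away.
Largest k: floor((7 - q_{-1})/q_0) = floor((7 - 0)/1) = 7 (using the seeds p_{-1} = 1, q_{-1} = 0).
That gives (7*5 + 1)/(7*1 + 0) = 36/7.
Compare the errors: |x - 5/1| = |147*1 - 5*29|/(29*1) = 2/29, and |x - 36/7| = |147*7 - 36*29|/(29*7) = 15/203.
Cross-multiplying, 2*203 = 406 < 435 = 15*29, so 2/29 is smaller: the convergent 5/1 is closer to x than 36/7.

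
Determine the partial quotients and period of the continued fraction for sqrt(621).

[24; (1, 11, 2, 11, 1, 48)]

Write x_i = (sqrt(621) + m_i)/d_i with (m_0, d_0) = (0, 1). a_0 = floor(sqrt(621)) = 24, since 24^2 = 576 <= 621 < 625 = 25^2.
Iterate m_{i+1} = d_i*a_i - m_i, d_{i+1} = (621 - m_{i+1}^2)/d_i, a_{i+1} = floor((a_0 + m_{i+1})/d_{i+1}):
  m_1 = 1*24 - 0 = 24, d_1 = (621 - 24^2)/1 = 45/1 = 45, a_1 = floor((24 + 24)/45) = 1.
  m_2 = 45*1 - 24 = 21, d_2 = (621 - 21^2)/45 = 180/45 = 4, a_2 = floor((24 + 21)/4) = 11.
  m_3 = 4*11 - 21 = 23, d_3 = (621 - 23^2)/4 = 92/4 = 23, a_3 = floor((24 + 23)/23) = 2.
  m_4 = 23*2 - 23 = 23, d_4 = (621 - 23^2)/23 = 92/23 = 4, a_4 = floor((24 + 23)/4) = 11.
  m_5 = 4*11 - 23 = 21, d_5 = (621 - 21^2)/4 = 180/4 = 45, a_5 = floor((24 + 21)/45) = 1.
  m_6 = 45*1 - 21 = 24, d_6 = (621 - 24^2)/45 = 45/45 = 1, a_6 = floor((24 + 24)/1) = 48.
  m_7 = 1*48 - 24 = 24, d_7 = (621 - 24^2)/1 = 45/1 = 45: (m_7, d_7) = (m_1, d_1) = (24, 45), so from here the quotients repeat a_1, ..., a_6; the period length is 6.
Hence the expansion of sqrt(621) is a_0 = 24 followed by the repeating block 1, 11, 2, 11, 1, 48 (period 6).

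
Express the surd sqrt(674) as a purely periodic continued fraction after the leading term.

[25; (1, 24, 1, 50)]

Write x_i = (sqrt(674) + m_i)/d_i with (m_0, d_0) = (0, 1). a_0 = floor(sqrt(674)) = 25, since 25^2 = 625 <= 674 < 676 = 26^2.
Iterate m_{i+1} = d_i*a_i - m_i, d_{i+1} = (674 - m_{i+1}^2)/d_i, a_{i+1} = floor((a_0 + m_{i+1})/d_{i+1}):
  m_1 = 1*25 - 0 = 25, d_1 = (674 - 25^2)/1 = 49/1 = 49, a_1 = floor((25 + 25)/49) = 1.
  m_2 = 49*1 - 25 = 24, d_2 = (674 - 24^2)/49 = 98/49 = 2, a_2 = floor((25 + 24)/2) = 24.
  m_3 = 2*24 - 24 = 24, d_3 = (674 - 24^2)/2 = 98/2 = 49, a_3 = floor((25 + 24)/49) = 1.
  m_4 = 49*1 - 24 = 25, d_4 = (674 - 25^2)/49 = 49/49 = 1, a_4 = floor((25 + 25)/1) = 50.
  m_5 = 1*50 - 25 = 25, d_5 = (674 - 25^2)/1 = 49/1 = 49: (m_5, d_5) = (m_1, d_1) = (25, 49), so from here the quotients repeat a_1, ..., a_4; the period length is 4.
Hence the expansion of sqrt(674) is a_0 = 25 followed by the repeating block 1, 24, 1, 50 (period 4).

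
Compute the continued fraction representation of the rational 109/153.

[0; 1, 2, 2, 10, 2]

Run the Euclidean algorithm on 109 and 153; the successive quotients are the partial quotients a_0, a_1, ... (each step inverts the fractional part left over by the previous one):
  109 = 0*153 + 109, so a_0 = 0.
  153 = 1*109 + 44, so a_1 = 1.
  109 = 2*44 + 21, so a_2 = 2.
  44 = 2*21 + 2, so a_3 = 2.
  21 = 10*2 + 1, so a_4 = 10.
  2 = 2*1 + 0, so a_5 = 2.
The remainder reaches 0 after 6 divisions, so the expansion has 6 partial quotients, read off in order.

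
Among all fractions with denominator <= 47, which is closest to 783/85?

Expand x = 783/85 as a continued fraction with the Euclidean algorithm:
  783 = 9*85 + 18, so a_0 = 9.
  85 = 4*18 + 13, so a_1 = 4.
  18 = 1*13 + 5, so a_2 = 1.
  13 = 2*5 + 3, so a_3 = 2.
  5 = 1*3 + 2, so a_4 = 1.
  3 = 1*2 + 1, so a_5 = 1.
  2 = 2*1 + 0, so a_6 = 2.
so x = [9; 4, 1, 2, 1, 1, 2].
Convergents (p_i = a_i*p_{i-1} + p_{i-2}, q_i = a_i*q_{i-1} + q_{i-2} with p_{-2}=0, p_{-1}=1, q_{-2}=1, q_{-1}=0), until the denominator exceeds 47:
  i=0: a_0=9, p_0 = 9*1 + 0 = 9, q_0 = 9*0 + 1 = 1.
  i=1: a_1=4, p_1 = 4*9 + 1 = 37, q_1 = 4*1 + 0 = 4.
  i=2: a_2=1, p_2 = 1*37 + 9 = 46, q_2 = 1*4 + 1 = 5.
  i=3: a_3=2, p_3 = 2*46 + 37 = 129, q_3 = 2*5 + 4 = 14.
  i=4: a_4=1, p_4 = 1*129 + 46 = 175, q_4 = 1*14 + 5 = 19.
  i=5: a_5=1, p_5 = 1*175 + 129 = 304, q_5 = 1*19 + 14 = 33.
  i=6: a_6=2, p_6 = 2*304 + 175 = 783, q_6 = 2*33 + 19 = 85.
q_6 = 85 > 47, so the last convergent with denominator <= 47 is p_5/q_5 = 304/33.
The closest fraction with denominator <= 47 is either p_5/q_5 or the intermediate fraction (k*p_5 + p_4)/(k*q_5 + q_4) with the largest k >= 1 whose denominator stays <= 47; these approach x as k grows, and every other convergent or intermediate fraction in range is farther away.
Largest k: floor((47 - q_4)/q_5) = floor((47 - 19)/33) = 0.
Since k = 0, no intermediate fraction beyond p_5/q_5 has denominator <= 47, so the convergent 304/33 is the closest (its error is |783*33 - 304*85|/(85*33) = 1/2805).

304/33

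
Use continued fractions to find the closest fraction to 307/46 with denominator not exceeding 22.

Expand x = 307/46 as a continued fraction with the Euclidean algorithm:
  307 = 6*46 + 31, so a_0 = 6.
  46 = 1*31 + 15, so a_1 = 1.
  31 = 2*15 + 1, so a_2 = 2.
  15 = 15*1 + 0, so a_3 = 15.
so x = [6; 1, 2, 15].
Convergents (p_i = a_i*p_{i-1} + p_{i-2}, q_i = a_i*q_{i-1} + q_{i-2} with p_{-2}=0, p_{-1}=1, q_{-2}=1, q_{-1}=0), until the denominator exceeds 22:
  i=0: a_0=6, p_0 = 6*1 + 0 = 6, q_0 = 6*0 + 1 = 1.
  i=1: a_1=1, p_1 = 1*6 + 1 = 7, q_1 = 1*1 + 0 = 1.
  i=2: a_2=2, p_2 = 2*7 + 6 = 20, q_2 = 2*1 + 1 = 3.
  i=3: a_3=15, p_3 = 15*20 + 7 = 307, q_3 = 15*3 + 1 = 46.
q_3 = 46 > 22, so the last convergent with denominator <= 22 is p_2/q_2 = 20/3.
The closest fraction with denominator <= 22 is either p_2/q_2 or the intermediate fraction (k*p_2 + p_1)/(k*q_2 + q_1) with the largest k >= 1 whose denominator stays <= 22; these approach x as k grows, and every other convergent or intermediate fraction in range is farther away.
Largest k: floor((22 - q_1)/q_2) = floor((22 - 1)/3) = 7.
That gives (7*20 + 7)/(7*3 + 1) = 147/22.
Compare the errors: |x - 20/3| = |307*3 - 20*46|/(46*3) = 1/138, and |x - 147/22| = |307*22 - 147*46|/(46*22) = 8/1012.
Cross-multiplying, 1*1012 = 1012 < 1104 = 8*138, so 1/138 is smaller: the convergent 20/3 is closer to x than 147/22.

20/3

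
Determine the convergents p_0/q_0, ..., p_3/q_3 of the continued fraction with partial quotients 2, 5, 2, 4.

Using the convergent recurrence p_i = a_i*p_{i-1} + p_{i-2}, q_i = a_i*q_{i-1} + q_{i-2} with p_{-2}=0, p_{-1}=1, q_{-2}=1, q_{-1}=0:
  i=0: a_0=2, p_0 = 2*1 + 0 = 2, q_0 = 2*0 + 1 = 1.
  i=1: a_1=5, p_1 = 5*2 + 1 = 11, q_1 = 5*1 + 0 = 5.
  i=2: a_2=2, p_2 = 2*11 + 2 = 24, q_2 = 2*5 + 1 = 11.
  i=3: a_3=4, p_3 = 4*24 + 11 = 107, q_3 = 4*11 + 5 = 49.

2/1, 11/5, 24/11, 107/49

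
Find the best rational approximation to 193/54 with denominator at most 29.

25/7

Expand x = 193/54 as a continued fraction with the Euclidean algorithm:
  193 = 3*54 + 31, so a_0 = 3.
  54 = 1*31 + 23, so a_1 = 1.
  31 = 1*23 + 8, so a_2 = 1.
  23 = 2*8 + 7, so a_3 = 2.
  8 = 1*7 + 1, so a_4 = 1.
  7 = 7*1 + 0, so a_5 = 7.
so x = [3; 1, 1, 2, 1, 7].
Convergents (p_i = a_i*p_{i-1} + p_{i-2}, q_i = a_i*q_{i-1} + q_{i-2} with p_{-2}=0, p_{-1}=1, q_{-2}=1, q_{-1}=0), until the denominator exceeds 29:
  i=0: a_0=3, p_0 = 3*1 + 0 = 3, q_0 = 3*0 + 1 = 1.
  i=1: a_1=1, p_1 = 1*3 + 1 = 4, q_1 = 1*1 + 0 = 1.
  i=2: a_2=1, p_2 = 1*4 + 3 = 7, q_2 = 1*1 + 1 = 2.
  i=3: a_3=2, p_3 = 2*7 + 4 = 18, q_3 = 2*2 + 1 = 5.
  i=4: a_4=1, p_4 = 1*18 + 7 = 25, q_4 = 1*5 + 2 = 7.
  i=5: a_5=7, p_5 = 7*25 + 18 = 193, q_5 = 7*7 + 5 = 54.
q_5 = 54 > 29, so the last convergent with denominator <= 29 is p_4/q_4 = 25/7.
The closest fraction with denominator <= 29 is either p_4/q_4 or the intermediate fraction (k*p_4 + p_3)/(k*q_4 + q_3) with the largest k >= 1 whose denominator stays <= 29; these approach x as k grows, and every other convergent or intermediate fraction in range is farther away.
Largest k: floor((29 - q_3)/q_4) = floor((29 - 5)/7) = 3.
That gives (3*25 + 18)/(3*7 + 5) = 93/26.
Compare the errors: |x - 25/7| = |193*7 - 25*54|/(54*7) = 1/378, and |x - 93/26| = |193*26 - 93*54|/(54*26) = 4/1404.
Cross-multiplying, 1*1404 = 1404 < 1512 = 4*378, so 1/378 is smaller: the convergent 25/7 is closer to x than 93/26.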